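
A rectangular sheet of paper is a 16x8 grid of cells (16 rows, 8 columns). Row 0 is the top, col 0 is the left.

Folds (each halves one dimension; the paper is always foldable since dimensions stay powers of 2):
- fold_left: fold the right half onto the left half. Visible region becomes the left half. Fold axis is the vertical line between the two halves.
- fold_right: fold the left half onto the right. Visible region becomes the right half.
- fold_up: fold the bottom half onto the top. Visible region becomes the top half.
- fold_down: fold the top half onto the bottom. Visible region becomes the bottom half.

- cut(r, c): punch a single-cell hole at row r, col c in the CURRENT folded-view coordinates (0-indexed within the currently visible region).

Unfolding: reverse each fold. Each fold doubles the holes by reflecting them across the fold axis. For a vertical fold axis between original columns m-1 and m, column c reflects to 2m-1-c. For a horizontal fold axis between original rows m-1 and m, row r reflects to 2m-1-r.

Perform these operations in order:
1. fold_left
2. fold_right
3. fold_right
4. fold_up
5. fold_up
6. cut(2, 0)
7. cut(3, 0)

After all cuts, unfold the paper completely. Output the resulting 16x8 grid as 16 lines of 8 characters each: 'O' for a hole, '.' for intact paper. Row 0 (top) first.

Op 1 fold_left: fold axis v@4; visible region now rows[0,16) x cols[0,4) = 16x4
Op 2 fold_right: fold axis v@2; visible region now rows[0,16) x cols[2,4) = 16x2
Op 3 fold_right: fold axis v@3; visible region now rows[0,16) x cols[3,4) = 16x1
Op 4 fold_up: fold axis h@8; visible region now rows[0,8) x cols[3,4) = 8x1
Op 5 fold_up: fold axis h@4; visible region now rows[0,4) x cols[3,4) = 4x1
Op 6 cut(2, 0): punch at orig (2,3); cuts so far [(2, 3)]; region rows[0,4) x cols[3,4) = 4x1
Op 7 cut(3, 0): punch at orig (3,3); cuts so far [(2, 3), (3, 3)]; region rows[0,4) x cols[3,4) = 4x1
Unfold 1 (reflect across h@4): 4 holes -> [(2, 3), (3, 3), (4, 3), (5, 3)]
Unfold 2 (reflect across h@8): 8 holes -> [(2, 3), (3, 3), (4, 3), (5, 3), (10, 3), (11, 3), (12, 3), (13, 3)]
Unfold 3 (reflect across v@3): 16 holes -> [(2, 2), (2, 3), (3, 2), (3, 3), (4, 2), (4, 3), (5, 2), (5, 3), (10, 2), (10, 3), (11, 2), (11, 3), (12, 2), (12, 3), (13, 2), (13, 3)]
Unfold 4 (reflect across v@2): 32 holes -> [(2, 0), (2, 1), (2, 2), (2, 3), (3, 0), (3, 1), (3, 2), (3, 3), (4, 0), (4, 1), (4, 2), (4, 3), (5, 0), (5, 1), (5, 2), (5, 3), (10, 0), (10, 1), (10, 2), (10, 3), (11, 0), (11, 1), (11, 2), (11, 3), (12, 0), (12, 1), (12, 2), (12, 3), (13, 0), (13, 1), (13, 2), (13, 3)]
Unfold 5 (reflect across v@4): 64 holes -> [(2, 0), (2, 1), (2, 2), (2, 3), (2, 4), (2, 5), (2, 6), (2, 7), (3, 0), (3, 1), (3, 2), (3, 3), (3, 4), (3, 5), (3, 6), (3, 7), (4, 0), (4, 1), (4, 2), (4, 3), (4, 4), (4, 5), (4, 6), (4, 7), (5, 0), (5, 1), (5, 2), (5, 3), (5, 4), (5, 5), (5, 6), (5, 7), (10, 0), (10, 1), (10, 2), (10, 3), (10, 4), (10, 5), (10, 6), (10, 7), (11, 0), (11, 1), (11, 2), (11, 3), (11, 4), (11, 5), (11, 6), (11, 7), (12, 0), (12, 1), (12, 2), (12, 3), (12, 4), (12, 5), (12, 6), (12, 7), (13, 0), (13, 1), (13, 2), (13, 3), (13, 4), (13, 5), (13, 6), (13, 7)]

Answer: ........
........
OOOOOOOO
OOOOOOOO
OOOOOOOO
OOOOOOOO
........
........
........
........
OOOOOOOO
OOOOOOOO
OOOOOOOO
OOOOOOOO
........
........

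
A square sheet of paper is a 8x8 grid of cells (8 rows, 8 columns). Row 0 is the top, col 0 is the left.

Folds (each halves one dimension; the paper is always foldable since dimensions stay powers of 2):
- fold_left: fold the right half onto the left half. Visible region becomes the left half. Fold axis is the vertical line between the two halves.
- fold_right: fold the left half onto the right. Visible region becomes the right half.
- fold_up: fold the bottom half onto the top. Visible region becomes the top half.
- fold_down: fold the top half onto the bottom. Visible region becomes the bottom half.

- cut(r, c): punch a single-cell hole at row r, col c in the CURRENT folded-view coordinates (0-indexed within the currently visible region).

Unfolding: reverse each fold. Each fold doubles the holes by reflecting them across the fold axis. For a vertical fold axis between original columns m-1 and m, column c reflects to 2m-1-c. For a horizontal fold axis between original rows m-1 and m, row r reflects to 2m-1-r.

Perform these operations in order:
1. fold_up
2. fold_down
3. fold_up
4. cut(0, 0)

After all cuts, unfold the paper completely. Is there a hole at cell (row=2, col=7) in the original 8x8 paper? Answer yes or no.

Answer: no

Derivation:
Op 1 fold_up: fold axis h@4; visible region now rows[0,4) x cols[0,8) = 4x8
Op 2 fold_down: fold axis h@2; visible region now rows[2,4) x cols[0,8) = 2x8
Op 3 fold_up: fold axis h@3; visible region now rows[2,3) x cols[0,8) = 1x8
Op 4 cut(0, 0): punch at orig (2,0); cuts so far [(2, 0)]; region rows[2,3) x cols[0,8) = 1x8
Unfold 1 (reflect across h@3): 2 holes -> [(2, 0), (3, 0)]
Unfold 2 (reflect across h@2): 4 holes -> [(0, 0), (1, 0), (2, 0), (3, 0)]
Unfold 3 (reflect across h@4): 8 holes -> [(0, 0), (1, 0), (2, 0), (3, 0), (4, 0), (5, 0), (6, 0), (7, 0)]
Holes: [(0, 0), (1, 0), (2, 0), (3, 0), (4, 0), (5, 0), (6, 0), (7, 0)]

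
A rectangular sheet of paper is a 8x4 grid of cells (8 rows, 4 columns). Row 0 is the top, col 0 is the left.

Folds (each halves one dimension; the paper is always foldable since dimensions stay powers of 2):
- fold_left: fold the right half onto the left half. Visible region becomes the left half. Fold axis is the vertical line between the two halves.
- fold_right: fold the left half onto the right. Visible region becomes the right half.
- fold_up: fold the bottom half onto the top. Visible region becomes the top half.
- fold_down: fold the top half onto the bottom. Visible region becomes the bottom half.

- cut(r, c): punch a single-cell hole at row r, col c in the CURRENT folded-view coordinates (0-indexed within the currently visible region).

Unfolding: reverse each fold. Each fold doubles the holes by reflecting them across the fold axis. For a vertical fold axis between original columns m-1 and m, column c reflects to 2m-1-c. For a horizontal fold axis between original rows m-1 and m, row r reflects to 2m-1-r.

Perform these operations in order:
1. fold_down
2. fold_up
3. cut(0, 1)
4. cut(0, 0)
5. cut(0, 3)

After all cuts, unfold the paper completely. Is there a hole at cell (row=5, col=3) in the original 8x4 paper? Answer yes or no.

Op 1 fold_down: fold axis h@4; visible region now rows[4,8) x cols[0,4) = 4x4
Op 2 fold_up: fold axis h@6; visible region now rows[4,6) x cols[0,4) = 2x4
Op 3 cut(0, 1): punch at orig (4,1); cuts so far [(4, 1)]; region rows[4,6) x cols[0,4) = 2x4
Op 4 cut(0, 0): punch at orig (4,0); cuts so far [(4, 0), (4, 1)]; region rows[4,6) x cols[0,4) = 2x4
Op 5 cut(0, 3): punch at orig (4,3); cuts so far [(4, 0), (4, 1), (4, 3)]; region rows[4,6) x cols[0,4) = 2x4
Unfold 1 (reflect across h@6): 6 holes -> [(4, 0), (4, 1), (4, 3), (7, 0), (7, 1), (7, 3)]
Unfold 2 (reflect across h@4): 12 holes -> [(0, 0), (0, 1), (0, 3), (3, 0), (3, 1), (3, 3), (4, 0), (4, 1), (4, 3), (7, 0), (7, 1), (7, 3)]
Holes: [(0, 0), (0, 1), (0, 3), (3, 0), (3, 1), (3, 3), (4, 0), (4, 1), (4, 3), (7, 0), (7, 1), (7, 3)]

Answer: no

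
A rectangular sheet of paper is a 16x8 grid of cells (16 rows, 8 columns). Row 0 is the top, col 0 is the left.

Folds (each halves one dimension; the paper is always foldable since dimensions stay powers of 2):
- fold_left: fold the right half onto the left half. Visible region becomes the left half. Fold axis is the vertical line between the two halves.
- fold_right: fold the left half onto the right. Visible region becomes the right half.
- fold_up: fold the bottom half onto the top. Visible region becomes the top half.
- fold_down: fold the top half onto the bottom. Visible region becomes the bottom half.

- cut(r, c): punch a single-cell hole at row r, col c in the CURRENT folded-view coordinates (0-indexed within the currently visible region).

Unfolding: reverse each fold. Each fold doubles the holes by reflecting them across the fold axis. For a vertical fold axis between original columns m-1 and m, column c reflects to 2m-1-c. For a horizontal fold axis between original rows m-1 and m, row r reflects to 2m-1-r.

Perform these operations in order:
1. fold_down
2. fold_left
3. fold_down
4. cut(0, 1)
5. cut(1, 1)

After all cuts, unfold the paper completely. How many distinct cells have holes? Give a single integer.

Answer: 16

Derivation:
Op 1 fold_down: fold axis h@8; visible region now rows[8,16) x cols[0,8) = 8x8
Op 2 fold_left: fold axis v@4; visible region now rows[8,16) x cols[0,4) = 8x4
Op 3 fold_down: fold axis h@12; visible region now rows[12,16) x cols[0,4) = 4x4
Op 4 cut(0, 1): punch at orig (12,1); cuts so far [(12, 1)]; region rows[12,16) x cols[0,4) = 4x4
Op 5 cut(1, 1): punch at orig (13,1); cuts so far [(12, 1), (13, 1)]; region rows[12,16) x cols[0,4) = 4x4
Unfold 1 (reflect across h@12): 4 holes -> [(10, 1), (11, 1), (12, 1), (13, 1)]
Unfold 2 (reflect across v@4): 8 holes -> [(10, 1), (10, 6), (11, 1), (11, 6), (12, 1), (12, 6), (13, 1), (13, 6)]
Unfold 3 (reflect across h@8): 16 holes -> [(2, 1), (2, 6), (3, 1), (3, 6), (4, 1), (4, 6), (5, 1), (5, 6), (10, 1), (10, 6), (11, 1), (11, 6), (12, 1), (12, 6), (13, 1), (13, 6)]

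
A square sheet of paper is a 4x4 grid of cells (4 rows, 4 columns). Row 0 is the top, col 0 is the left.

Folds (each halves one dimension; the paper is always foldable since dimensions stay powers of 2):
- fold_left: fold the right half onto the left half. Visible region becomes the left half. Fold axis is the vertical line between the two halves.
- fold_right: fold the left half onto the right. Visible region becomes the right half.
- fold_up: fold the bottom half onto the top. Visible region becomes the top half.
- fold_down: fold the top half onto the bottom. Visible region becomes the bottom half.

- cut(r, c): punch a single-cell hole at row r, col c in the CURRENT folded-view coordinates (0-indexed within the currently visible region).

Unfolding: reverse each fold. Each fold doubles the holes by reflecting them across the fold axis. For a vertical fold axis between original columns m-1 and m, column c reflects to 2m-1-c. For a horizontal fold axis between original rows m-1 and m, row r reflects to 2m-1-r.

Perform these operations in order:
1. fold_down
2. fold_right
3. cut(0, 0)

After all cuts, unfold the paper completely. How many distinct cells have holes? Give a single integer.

Answer: 4

Derivation:
Op 1 fold_down: fold axis h@2; visible region now rows[2,4) x cols[0,4) = 2x4
Op 2 fold_right: fold axis v@2; visible region now rows[2,4) x cols[2,4) = 2x2
Op 3 cut(0, 0): punch at orig (2,2); cuts so far [(2, 2)]; region rows[2,4) x cols[2,4) = 2x2
Unfold 1 (reflect across v@2): 2 holes -> [(2, 1), (2, 2)]
Unfold 2 (reflect across h@2): 4 holes -> [(1, 1), (1, 2), (2, 1), (2, 2)]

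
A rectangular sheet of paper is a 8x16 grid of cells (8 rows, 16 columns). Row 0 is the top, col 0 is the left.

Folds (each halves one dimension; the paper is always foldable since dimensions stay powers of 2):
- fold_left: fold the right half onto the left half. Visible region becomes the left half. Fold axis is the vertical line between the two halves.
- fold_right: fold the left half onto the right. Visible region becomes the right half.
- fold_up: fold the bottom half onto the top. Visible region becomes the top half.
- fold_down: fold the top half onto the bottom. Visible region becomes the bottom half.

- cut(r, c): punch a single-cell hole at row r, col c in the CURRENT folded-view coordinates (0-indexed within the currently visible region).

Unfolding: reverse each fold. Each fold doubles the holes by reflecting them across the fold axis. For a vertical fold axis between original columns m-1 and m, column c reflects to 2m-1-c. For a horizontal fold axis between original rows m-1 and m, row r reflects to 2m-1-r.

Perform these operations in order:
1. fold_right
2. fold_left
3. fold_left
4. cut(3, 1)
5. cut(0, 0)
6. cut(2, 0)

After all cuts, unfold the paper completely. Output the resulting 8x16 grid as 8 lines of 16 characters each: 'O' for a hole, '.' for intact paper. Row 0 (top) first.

Answer: O..OO..OO..OO..O
................
O..OO..OO..OO..O
.OO..OO..OO..OO.
................
................
................
................

Derivation:
Op 1 fold_right: fold axis v@8; visible region now rows[0,8) x cols[8,16) = 8x8
Op 2 fold_left: fold axis v@12; visible region now rows[0,8) x cols[8,12) = 8x4
Op 3 fold_left: fold axis v@10; visible region now rows[0,8) x cols[8,10) = 8x2
Op 4 cut(3, 1): punch at orig (3,9); cuts so far [(3, 9)]; region rows[0,8) x cols[8,10) = 8x2
Op 5 cut(0, 0): punch at orig (0,8); cuts so far [(0, 8), (3, 9)]; region rows[0,8) x cols[8,10) = 8x2
Op 6 cut(2, 0): punch at orig (2,8); cuts so far [(0, 8), (2, 8), (3, 9)]; region rows[0,8) x cols[8,10) = 8x2
Unfold 1 (reflect across v@10): 6 holes -> [(0, 8), (0, 11), (2, 8), (2, 11), (3, 9), (3, 10)]
Unfold 2 (reflect across v@12): 12 holes -> [(0, 8), (0, 11), (0, 12), (0, 15), (2, 8), (2, 11), (2, 12), (2, 15), (3, 9), (3, 10), (3, 13), (3, 14)]
Unfold 3 (reflect across v@8): 24 holes -> [(0, 0), (0, 3), (0, 4), (0, 7), (0, 8), (0, 11), (0, 12), (0, 15), (2, 0), (2, 3), (2, 4), (2, 7), (2, 8), (2, 11), (2, 12), (2, 15), (3, 1), (3, 2), (3, 5), (3, 6), (3, 9), (3, 10), (3, 13), (3, 14)]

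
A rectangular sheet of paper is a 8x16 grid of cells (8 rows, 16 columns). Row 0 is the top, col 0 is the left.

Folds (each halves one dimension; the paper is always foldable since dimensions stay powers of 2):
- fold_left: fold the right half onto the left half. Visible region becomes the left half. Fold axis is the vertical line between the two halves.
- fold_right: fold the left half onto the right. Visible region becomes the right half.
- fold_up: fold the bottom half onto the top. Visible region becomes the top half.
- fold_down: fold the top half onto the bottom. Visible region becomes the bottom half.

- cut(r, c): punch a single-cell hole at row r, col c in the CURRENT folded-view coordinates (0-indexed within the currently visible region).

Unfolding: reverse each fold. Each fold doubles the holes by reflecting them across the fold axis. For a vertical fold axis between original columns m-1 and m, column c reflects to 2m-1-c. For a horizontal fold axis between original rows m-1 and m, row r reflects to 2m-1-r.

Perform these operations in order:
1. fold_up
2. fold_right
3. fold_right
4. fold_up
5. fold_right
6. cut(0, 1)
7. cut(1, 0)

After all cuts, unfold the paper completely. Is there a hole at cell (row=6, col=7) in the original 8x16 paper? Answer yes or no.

Answer: no

Derivation:
Op 1 fold_up: fold axis h@4; visible region now rows[0,4) x cols[0,16) = 4x16
Op 2 fold_right: fold axis v@8; visible region now rows[0,4) x cols[8,16) = 4x8
Op 3 fold_right: fold axis v@12; visible region now rows[0,4) x cols[12,16) = 4x4
Op 4 fold_up: fold axis h@2; visible region now rows[0,2) x cols[12,16) = 2x4
Op 5 fold_right: fold axis v@14; visible region now rows[0,2) x cols[14,16) = 2x2
Op 6 cut(0, 1): punch at orig (0,15); cuts so far [(0, 15)]; region rows[0,2) x cols[14,16) = 2x2
Op 7 cut(1, 0): punch at orig (1,14); cuts so far [(0, 15), (1, 14)]; region rows[0,2) x cols[14,16) = 2x2
Unfold 1 (reflect across v@14): 4 holes -> [(0, 12), (0, 15), (1, 13), (1, 14)]
Unfold 2 (reflect across h@2): 8 holes -> [(0, 12), (0, 15), (1, 13), (1, 14), (2, 13), (2, 14), (3, 12), (3, 15)]
Unfold 3 (reflect across v@12): 16 holes -> [(0, 8), (0, 11), (0, 12), (0, 15), (1, 9), (1, 10), (1, 13), (1, 14), (2, 9), (2, 10), (2, 13), (2, 14), (3, 8), (3, 11), (3, 12), (3, 15)]
Unfold 4 (reflect across v@8): 32 holes -> [(0, 0), (0, 3), (0, 4), (0, 7), (0, 8), (0, 11), (0, 12), (0, 15), (1, 1), (1, 2), (1, 5), (1, 6), (1, 9), (1, 10), (1, 13), (1, 14), (2, 1), (2, 2), (2, 5), (2, 6), (2, 9), (2, 10), (2, 13), (2, 14), (3, 0), (3, 3), (3, 4), (3, 7), (3, 8), (3, 11), (3, 12), (3, 15)]
Unfold 5 (reflect across h@4): 64 holes -> [(0, 0), (0, 3), (0, 4), (0, 7), (0, 8), (0, 11), (0, 12), (0, 15), (1, 1), (1, 2), (1, 5), (1, 6), (1, 9), (1, 10), (1, 13), (1, 14), (2, 1), (2, 2), (2, 5), (2, 6), (2, 9), (2, 10), (2, 13), (2, 14), (3, 0), (3, 3), (3, 4), (3, 7), (3, 8), (3, 11), (3, 12), (3, 15), (4, 0), (4, 3), (4, 4), (4, 7), (4, 8), (4, 11), (4, 12), (4, 15), (5, 1), (5, 2), (5, 5), (5, 6), (5, 9), (5, 10), (5, 13), (5, 14), (6, 1), (6, 2), (6, 5), (6, 6), (6, 9), (6, 10), (6, 13), (6, 14), (7, 0), (7, 3), (7, 4), (7, 7), (7, 8), (7, 11), (7, 12), (7, 15)]
Holes: [(0, 0), (0, 3), (0, 4), (0, 7), (0, 8), (0, 11), (0, 12), (0, 15), (1, 1), (1, 2), (1, 5), (1, 6), (1, 9), (1, 10), (1, 13), (1, 14), (2, 1), (2, 2), (2, 5), (2, 6), (2, 9), (2, 10), (2, 13), (2, 14), (3, 0), (3, 3), (3, 4), (3, 7), (3, 8), (3, 11), (3, 12), (3, 15), (4, 0), (4, 3), (4, 4), (4, 7), (4, 8), (4, 11), (4, 12), (4, 15), (5, 1), (5, 2), (5, 5), (5, 6), (5, 9), (5, 10), (5, 13), (5, 14), (6, 1), (6, 2), (6, 5), (6, 6), (6, 9), (6, 10), (6, 13), (6, 14), (7, 0), (7, 3), (7, 4), (7, 7), (7, 8), (7, 11), (7, 12), (7, 15)]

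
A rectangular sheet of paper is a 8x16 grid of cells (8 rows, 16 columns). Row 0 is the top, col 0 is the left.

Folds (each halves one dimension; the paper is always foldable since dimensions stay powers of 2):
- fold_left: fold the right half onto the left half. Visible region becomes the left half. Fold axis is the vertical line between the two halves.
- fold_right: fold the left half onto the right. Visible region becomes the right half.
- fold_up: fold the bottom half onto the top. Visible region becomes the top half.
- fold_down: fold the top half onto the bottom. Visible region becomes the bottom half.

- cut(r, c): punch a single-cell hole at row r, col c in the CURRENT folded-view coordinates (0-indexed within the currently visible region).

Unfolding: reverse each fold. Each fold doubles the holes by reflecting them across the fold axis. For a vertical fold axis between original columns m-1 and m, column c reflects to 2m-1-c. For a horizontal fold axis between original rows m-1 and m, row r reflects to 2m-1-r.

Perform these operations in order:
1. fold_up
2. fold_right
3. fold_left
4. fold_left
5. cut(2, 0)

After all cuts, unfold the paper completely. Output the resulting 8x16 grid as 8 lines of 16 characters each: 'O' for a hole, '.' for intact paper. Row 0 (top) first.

Op 1 fold_up: fold axis h@4; visible region now rows[0,4) x cols[0,16) = 4x16
Op 2 fold_right: fold axis v@8; visible region now rows[0,4) x cols[8,16) = 4x8
Op 3 fold_left: fold axis v@12; visible region now rows[0,4) x cols[8,12) = 4x4
Op 4 fold_left: fold axis v@10; visible region now rows[0,4) x cols[8,10) = 4x2
Op 5 cut(2, 0): punch at orig (2,8); cuts so far [(2, 8)]; region rows[0,4) x cols[8,10) = 4x2
Unfold 1 (reflect across v@10): 2 holes -> [(2, 8), (2, 11)]
Unfold 2 (reflect across v@12): 4 holes -> [(2, 8), (2, 11), (2, 12), (2, 15)]
Unfold 3 (reflect across v@8): 8 holes -> [(2, 0), (2, 3), (2, 4), (2, 7), (2, 8), (2, 11), (2, 12), (2, 15)]
Unfold 4 (reflect across h@4): 16 holes -> [(2, 0), (2, 3), (2, 4), (2, 7), (2, 8), (2, 11), (2, 12), (2, 15), (5, 0), (5, 3), (5, 4), (5, 7), (5, 8), (5, 11), (5, 12), (5, 15)]

Answer: ................
................
O..OO..OO..OO..O
................
................
O..OO..OO..OO..O
................
................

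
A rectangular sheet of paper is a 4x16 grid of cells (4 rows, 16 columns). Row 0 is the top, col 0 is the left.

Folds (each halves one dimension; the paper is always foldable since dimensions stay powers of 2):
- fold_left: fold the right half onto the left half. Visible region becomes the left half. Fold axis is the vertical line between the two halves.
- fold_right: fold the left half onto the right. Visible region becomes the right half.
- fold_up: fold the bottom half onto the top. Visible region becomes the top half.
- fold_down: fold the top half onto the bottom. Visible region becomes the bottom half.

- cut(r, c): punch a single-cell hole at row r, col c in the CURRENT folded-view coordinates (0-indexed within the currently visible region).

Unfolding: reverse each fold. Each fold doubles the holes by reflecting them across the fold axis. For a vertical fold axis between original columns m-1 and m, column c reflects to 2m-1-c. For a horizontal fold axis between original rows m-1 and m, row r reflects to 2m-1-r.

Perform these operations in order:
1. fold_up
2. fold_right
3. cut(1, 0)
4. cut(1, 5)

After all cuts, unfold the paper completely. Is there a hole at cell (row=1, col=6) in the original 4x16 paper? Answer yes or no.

Answer: no

Derivation:
Op 1 fold_up: fold axis h@2; visible region now rows[0,2) x cols[0,16) = 2x16
Op 2 fold_right: fold axis v@8; visible region now rows[0,2) x cols[8,16) = 2x8
Op 3 cut(1, 0): punch at orig (1,8); cuts so far [(1, 8)]; region rows[0,2) x cols[8,16) = 2x8
Op 4 cut(1, 5): punch at orig (1,13); cuts so far [(1, 8), (1, 13)]; region rows[0,2) x cols[8,16) = 2x8
Unfold 1 (reflect across v@8): 4 holes -> [(1, 2), (1, 7), (1, 8), (1, 13)]
Unfold 2 (reflect across h@2): 8 holes -> [(1, 2), (1, 7), (1, 8), (1, 13), (2, 2), (2, 7), (2, 8), (2, 13)]
Holes: [(1, 2), (1, 7), (1, 8), (1, 13), (2, 2), (2, 7), (2, 8), (2, 13)]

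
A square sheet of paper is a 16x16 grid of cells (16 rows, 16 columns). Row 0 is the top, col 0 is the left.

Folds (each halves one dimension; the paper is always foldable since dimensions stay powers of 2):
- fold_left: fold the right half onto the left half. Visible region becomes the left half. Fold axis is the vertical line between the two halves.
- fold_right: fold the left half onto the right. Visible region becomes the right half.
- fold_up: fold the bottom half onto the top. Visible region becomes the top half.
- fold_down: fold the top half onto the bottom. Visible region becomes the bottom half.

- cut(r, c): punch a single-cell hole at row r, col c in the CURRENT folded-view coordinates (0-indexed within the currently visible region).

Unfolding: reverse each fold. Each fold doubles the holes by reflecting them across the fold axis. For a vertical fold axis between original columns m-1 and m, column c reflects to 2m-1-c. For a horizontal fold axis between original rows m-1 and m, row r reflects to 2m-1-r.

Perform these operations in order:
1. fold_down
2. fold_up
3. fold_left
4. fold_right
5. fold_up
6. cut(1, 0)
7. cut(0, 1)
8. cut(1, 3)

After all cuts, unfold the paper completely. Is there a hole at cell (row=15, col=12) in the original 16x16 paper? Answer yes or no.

Op 1 fold_down: fold axis h@8; visible region now rows[8,16) x cols[0,16) = 8x16
Op 2 fold_up: fold axis h@12; visible region now rows[8,12) x cols[0,16) = 4x16
Op 3 fold_left: fold axis v@8; visible region now rows[8,12) x cols[0,8) = 4x8
Op 4 fold_right: fold axis v@4; visible region now rows[8,12) x cols[4,8) = 4x4
Op 5 fold_up: fold axis h@10; visible region now rows[8,10) x cols[4,8) = 2x4
Op 6 cut(1, 0): punch at orig (9,4); cuts so far [(9, 4)]; region rows[8,10) x cols[4,8) = 2x4
Op 7 cut(0, 1): punch at orig (8,5); cuts so far [(8, 5), (9, 4)]; region rows[8,10) x cols[4,8) = 2x4
Op 8 cut(1, 3): punch at orig (9,7); cuts so far [(8, 5), (9, 4), (9, 7)]; region rows[8,10) x cols[4,8) = 2x4
Unfold 1 (reflect across h@10): 6 holes -> [(8, 5), (9, 4), (9, 7), (10, 4), (10, 7), (11, 5)]
Unfold 2 (reflect across v@4): 12 holes -> [(8, 2), (8, 5), (9, 0), (9, 3), (9, 4), (9, 7), (10, 0), (10, 3), (10, 4), (10, 7), (11, 2), (11, 5)]
Unfold 3 (reflect across v@8): 24 holes -> [(8, 2), (8, 5), (8, 10), (8, 13), (9, 0), (9, 3), (9, 4), (9, 7), (9, 8), (9, 11), (9, 12), (9, 15), (10, 0), (10, 3), (10, 4), (10, 7), (10, 8), (10, 11), (10, 12), (10, 15), (11, 2), (11, 5), (11, 10), (11, 13)]
Unfold 4 (reflect across h@12): 48 holes -> [(8, 2), (8, 5), (8, 10), (8, 13), (9, 0), (9, 3), (9, 4), (9, 7), (9, 8), (9, 11), (9, 12), (9, 15), (10, 0), (10, 3), (10, 4), (10, 7), (10, 8), (10, 11), (10, 12), (10, 15), (11, 2), (11, 5), (11, 10), (11, 13), (12, 2), (12, 5), (12, 10), (12, 13), (13, 0), (13, 3), (13, 4), (13, 7), (13, 8), (13, 11), (13, 12), (13, 15), (14, 0), (14, 3), (14, 4), (14, 7), (14, 8), (14, 11), (14, 12), (14, 15), (15, 2), (15, 5), (15, 10), (15, 13)]
Unfold 5 (reflect across h@8): 96 holes -> [(0, 2), (0, 5), (0, 10), (0, 13), (1, 0), (1, 3), (1, 4), (1, 7), (1, 8), (1, 11), (1, 12), (1, 15), (2, 0), (2, 3), (2, 4), (2, 7), (2, 8), (2, 11), (2, 12), (2, 15), (3, 2), (3, 5), (3, 10), (3, 13), (4, 2), (4, 5), (4, 10), (4, 13), (5, 0), (5, 3), (5, 4), (5, 7), (5, 8), (5, 11), (5, 12), (5, 15), (6, 0), (6, 3), (6, 4), (6, 7), (6, 8), (6, 11), (6, 12), (6, 15), (7, 2), (7, 5), (7, 10), (7, 13), (8, 2), (8, 5), (8, 10), (8, 13), (9, 0), (9, 3), (9, 4), (9, 7), (9, 8), (9, 11), (9, 12), (9, 15), (10, 0), (10, 3), (10, 4), (10, 7), (10, 8), (10, 11), (10, 12), (10, 15), (11, 2), (11, 5), (11, 10), (11, 13), (12, 2), (12, 5), (12, 10), (12, 13), (13, 0), (13, 3), (13, 4), (13, 7), (13, 8), (13, 11), (13, 12), (13, 15), (14, 0), (14, 3), (14, 4), (14, 7), (14, 8), (14, 11), (14, 12), (14, 15), (15, 2), (15, 5), (15, 10), (15, 13)]
Holes: [(0, 2), (0, 5), (0, 10), (0, 13), (1, 0), (1, 3), (1, 4), (1, 7), (1, 8), (1, 11), (1, 12), (1, 15), (2, 0), (2, 3), (2, 4), (2, 7), (2, 8), (2, 11), (2, 12), (2, 15), (3, 2), (3, 5), (3, 10), (3, 13), (4, 2), (4, 5), (4, 10), (4, 13), (5, 0), (5, 3), (5, 4), (5, 7), (5, 8), (5, 11), (5, 12), (5, 15), (6, 0), (6, 3), (6, 4), (6, 7), (6, 8), (6, 11), (6, 12), (6, 15), (7, 2), (7, 5), (7, 10), (7, 13), (8, 2), (8, 5), (8, 10), (8, 13), (9, 0), (9, 3), (9, 4), (9, 7), (9, 8), (9, 11), (9, 12), (9, 15), (10, 0), (10, 3), (10, 4), (10, 7), (10, 8), (10, 11), (10, 12), (10, 15), (11, 2), (11, 5), (11, 10), (11, 13), (12, 2), (12, 5), (12, 10), (12, 13), (13, 0), (13, 3), (13, 4), (13, 7), (13, 8), (13, 11), (13, 12), (13, 15), (14, 0), (14, 3), (14, 4), (14, 7), (14, 8), (14, 11), (14, 12), (14, 15), (15, 2), (15, 5), (15, 10), (15, 13)]

Answer: no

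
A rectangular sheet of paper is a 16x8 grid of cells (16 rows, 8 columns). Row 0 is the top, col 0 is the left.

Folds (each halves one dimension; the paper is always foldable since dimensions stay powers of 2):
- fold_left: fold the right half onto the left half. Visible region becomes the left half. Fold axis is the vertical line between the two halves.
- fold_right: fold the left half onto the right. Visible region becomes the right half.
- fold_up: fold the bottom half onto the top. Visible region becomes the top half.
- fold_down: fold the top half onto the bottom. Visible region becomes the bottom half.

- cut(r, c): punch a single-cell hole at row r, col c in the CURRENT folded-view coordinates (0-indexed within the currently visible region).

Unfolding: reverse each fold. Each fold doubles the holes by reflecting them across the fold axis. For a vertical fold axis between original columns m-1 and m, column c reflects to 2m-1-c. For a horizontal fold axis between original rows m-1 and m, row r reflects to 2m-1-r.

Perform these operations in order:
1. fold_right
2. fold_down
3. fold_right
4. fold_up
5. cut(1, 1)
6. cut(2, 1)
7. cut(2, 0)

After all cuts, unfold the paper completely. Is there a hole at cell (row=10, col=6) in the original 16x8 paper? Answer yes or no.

Answer: yes

Derivation:
Op 1 fold_right: fold axis v@4; visible region now rows[0,16) x cols[4,8) = 16x4
Op 2 fold_down: fold axis h@8; visible region now rows[8,16) x cols[4,8) = 8x4
Op 3 fold_right: fold axis v@6; visible region now rows[8,16) x cols[6,8) = 8x2
Op 4 fold_up: fold axis h@12; visible region now rows[8,12) x cols[6,8) = 4x2
Op 5 cut(1, 1): punch at orig (9,7); cuts so far [(9, 7)]; region rows[8,12) x cols[6,8) = 4x2
Op 6 cut(2, 1): punch at orig (10,7); cuts so far [(9, 7), (10, 7)]; region rows[8,12) x cols[6,8) = 4x2
Op 7 cut(2, 0): punch at orig (10,6); cuts so far [(9, 7), (10, 6), (10, 7)]; region rows[8,12) x cols[6,8) = 4x2
Unfold 1 (reflect across h@12): 6 holes -> [(9, 7), (10, 6), (10, 7), (13, 6), (13, 7), (14, 7)]
Unfold 2 (reflect across v@6): 12 holes -> [(9, 4), (9, 7), (10, 4), (10, 5), (10, 6), (10, 7), (13, 4), (13, 5), (13, 6), (13, 7), (14, 4), (14, 7)]
Unfold 3 (reflect across h@8): 24 holes -> [(1, 4), (1, 7), (2, 4), (2, 5), (2, 6), (2, 7), (5, 4), (5, 5), (5, 6), (5, 7), (6, 4), (6, 7), (9, 4), (9, 7), (10, 4), (10, 5), (10, 6), (10, 7), (13, 4), (13, 5), (13, 6), (13, 7), (14, 4), (14, 7)]
Unfold 4 (reflect across v@4): 48 holes -> [(1, 0), (1, 3), (1, 4), (1, 7), (2, 0), (2, 1), (2, 2), (2, 3), (2, 4), (2, 5), (2, 6), (2, 7), (5, 0), (5, 1), (5, 2), (5, 3), (5, 4), (5, 5), (5, 6), (5, 7), (6, 0), (6, 3), (6, 4), (6, 7), (9, 0), (9, 3), (9, 4), (9, 7), (10, 0), (10, 1), (10, 2), (10, 3), (10, 4), (10, 5), (10, 6), (10, 7), (13, 0), (13, 1), (13, 2), (13, 3), (13, 4), (13, 5), (13, 6), (13, 7), (14, 0), (14, 3), (14, 4), (14, 7)]
Holes: [(1, 0), (1, 3), (1, 4), (1, 7), (2, 0), (2, 1), (2, 2), (2, 3), (2, 4), (2, 5), (2, 6), (2, 7), (5, 0), (5, 1), (5, 2), (5, 3), (5, 4), (5, 5), (5, 6), (5, 7), (6, 0), (6, 3), (6, 4), (6, 7), (9, 0), (9, 3), (9, 4), (9, 7), (10, 0), (10, 1), (10, 2), (10, 3), (10, 4), (10, 5), (10, 6), (10, 7), (13, 0), (13, 1), (13, 2), (13, 3), (13, 4), (13, 5), (13, 6), (13, 7), (14, 0), (14, 3), (14, 4), (14, 7)]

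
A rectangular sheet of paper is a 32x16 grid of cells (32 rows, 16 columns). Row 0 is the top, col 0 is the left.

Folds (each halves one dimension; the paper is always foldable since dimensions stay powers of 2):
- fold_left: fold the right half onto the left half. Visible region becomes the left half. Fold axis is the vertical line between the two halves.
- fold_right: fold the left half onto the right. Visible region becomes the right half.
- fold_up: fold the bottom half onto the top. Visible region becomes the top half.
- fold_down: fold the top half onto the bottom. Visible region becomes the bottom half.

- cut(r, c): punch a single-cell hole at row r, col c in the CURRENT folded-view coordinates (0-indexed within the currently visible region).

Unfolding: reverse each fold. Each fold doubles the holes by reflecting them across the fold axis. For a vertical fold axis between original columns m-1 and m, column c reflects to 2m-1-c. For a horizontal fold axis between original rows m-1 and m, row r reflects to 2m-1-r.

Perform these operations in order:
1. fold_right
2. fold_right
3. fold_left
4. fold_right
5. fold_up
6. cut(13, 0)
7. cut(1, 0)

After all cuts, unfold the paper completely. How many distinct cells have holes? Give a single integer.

Op 1 fold_right: fold axis v@8; visible region now rows[0,32) x cols[8,16) = 32x8
Op 2 fold_right: fold axis v@12; visible region now rows[0,32) x cols[12,16) = 32x4
Op 3 fold_left: fold axis v@14; visible region now rows[0,32) x cols[12,14) = 32x2
Op 4 fold_right: fold axis v@13; visible region now rows[0,32) x cols[13,14) = 32x1
Op 5 fold_up: fold axis h@16; visible region now rows[0,16) x cols[13,14) = 16x1
Op 6 cut(13, 0): punch at orig (13,13); cuts so far [(13, 13)]; region rows[0,16) x cols[13,14) = 16x1
Op 7 cut(1, 0): punch at orig (1,13); cuts so far [(1, 13), (13, 13)]; region rows[0,16) x cols[13,14) = 16x1
Unfold 1 (reflect across h@16): 4 holes -> [(1, 13), (13, 13), (18, 13), (30, 13)]
Unfold 2 (reflect across v@13): 8 holes -> [(1, 12), (1, 13), (13, 12), (13, 13), (18, 12), (18, 13), (30, 12), (30, 13)]
Unfold 3 (reflect across v@14): 16 holes -> [(1, 12), (1, 13), (1, 14), (1, 15), (13, 12), (13, 13), (13, 14), (13, 15), (18, 12), (18, 13), (18, 14), (18, 15), (30, 12), (30, 13), (30, 14), (30, 15)]
Unfold 4 (reflect across v@12): 32 holes -> [(1, 8), (1, 9), (1, 10), (1, 11), (1, 12), (1, 13), (1, 14), (1, 15), (13, 8), (13, 9), (13, 10), (13, 11), (13, 12), (13, 13), (13, 14), (13, 15), (18, 8), (18, 9), (18, 10), (18, 11), (18, 12), (18, 13), (18, 14), (18, 15), (30, 8), (30, 9), (30, 10), (30, 11), (30, 12), (30, 13), (30, 14), (30, 15)]
Unfold 5 (reflect across v@8): 64 holes -> [(1, 0), (1, 1), (1, 2), (1, 3), (1, 4), (1, 5), (1, 6), (1, 7), (1, 8), (1, 9), (1, 10), (1, 11), (1, 12), (1, 13), (1, 14), (1, 15), (13, 0), (13, 1), (13, 2), (13, 3), (13, 4), (13, 5), (13, 6), (13, 7), (13, 8), (13, 9), (13, 10), (13, 11), (13, 12), (13, 13), (13, 14), (13, 15), (18, 0), (18, 1), (18, 2), (18, 3), (18, 4), (18, 5), (18, 6), (18, 7), (18, 8), (18, 9), (18, 10), (18, 11), (18, 12), (18, 13), (18, 14), (18, 15), (30, 0), (30, 1), (30, 2), (30, 3), (30, 4), (30, 5), (30, 6), (30, 7), (30, 8), (30, 9), (30, 10), (30, 11), (30, 12), (30, 13), (30, 14), (30, 15)]

Answer: 64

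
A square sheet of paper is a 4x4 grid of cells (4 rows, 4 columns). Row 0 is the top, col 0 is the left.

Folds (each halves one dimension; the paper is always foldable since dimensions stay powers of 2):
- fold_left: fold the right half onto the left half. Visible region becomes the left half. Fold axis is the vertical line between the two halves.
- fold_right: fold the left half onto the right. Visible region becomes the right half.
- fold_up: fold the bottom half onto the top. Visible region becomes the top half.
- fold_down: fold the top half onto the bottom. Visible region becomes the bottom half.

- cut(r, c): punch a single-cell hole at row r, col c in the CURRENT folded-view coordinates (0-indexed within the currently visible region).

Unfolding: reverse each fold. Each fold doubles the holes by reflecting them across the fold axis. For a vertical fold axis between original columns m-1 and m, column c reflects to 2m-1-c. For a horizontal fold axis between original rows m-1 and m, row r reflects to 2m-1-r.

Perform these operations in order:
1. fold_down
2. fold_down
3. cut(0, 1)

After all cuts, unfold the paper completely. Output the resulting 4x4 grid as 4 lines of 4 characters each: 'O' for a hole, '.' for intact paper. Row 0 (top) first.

Answer: .O..
.O..
.O..
.O..

Derivation:
Op 1 fold_down: fold axis h@2; visible region now rows[2,4) x cols[0,4) = 2x4
Op 2 fold_down: fold axis h@3; visible region now rows[3,4) x cols[0,4) = 1x4
Op 3 cut(0, 1): punch at orig (3,1); cuts so far [(3, 1)]; region rows[3,4) x cols[0,4) = 1x4
Unfold 1 (reflect across h@3): 2 holes -> [(2, 1), (3, 1)]
Unfold 2 (reflect across h@2): 4 holes -> [(0, 1), (1, 1), (2, 1), (3, 1)]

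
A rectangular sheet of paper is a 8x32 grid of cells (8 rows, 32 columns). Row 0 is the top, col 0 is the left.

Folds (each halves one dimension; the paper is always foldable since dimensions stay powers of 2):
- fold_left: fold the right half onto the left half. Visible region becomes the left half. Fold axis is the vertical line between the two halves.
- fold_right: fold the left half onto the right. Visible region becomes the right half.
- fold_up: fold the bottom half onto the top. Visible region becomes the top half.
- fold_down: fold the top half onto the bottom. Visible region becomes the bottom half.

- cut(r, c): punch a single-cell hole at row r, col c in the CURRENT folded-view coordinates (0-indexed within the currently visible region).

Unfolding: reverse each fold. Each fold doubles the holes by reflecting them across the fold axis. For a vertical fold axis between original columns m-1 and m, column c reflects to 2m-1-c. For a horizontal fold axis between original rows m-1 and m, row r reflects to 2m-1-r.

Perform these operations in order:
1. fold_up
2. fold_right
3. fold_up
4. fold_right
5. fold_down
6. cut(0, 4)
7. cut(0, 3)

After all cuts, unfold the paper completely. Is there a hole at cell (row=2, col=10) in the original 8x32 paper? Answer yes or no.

Answer: no

Derivation:
Op 1 fold_up: fold axis h@4; visible region now rows[0,4) x cols[0,32) = 4x32
Op 2 fold_right: fold axis v@16; visible region now rows[0,4) x cols[16,32) = 4x16
Op 3 fold_up: fold axis h@2; visible region now rows[0,2) x cols[16,32) = 2x16
Op 4 fold_right: fold axis v@24; visible region now rows[0,2) x cols[24,32) = 2x8
Op 5 fold_down: fold axis h@1; visible region now rows[1,2) x cols[24,32) = 1x8
Op 6 cut(0, 4): punch at orig (1,28); cuts so far [(1, 28)]; region rows[1,2) x cols[24,32) = 1x8
Op 7 cut(0, 3): punch at orig (1,27); cuts so far [(1, 27), (1, 28)]; region rows[1,2) x cols[24,32) = 1x8
Unfold 1 (reflect across h@1): 4 holes -> [(0, 27), (0, 28), (1, 27), (1, 28)]
Unfold 2 (reflect across v@24): 8 holes -> [(0, 19), (0, 20), (0, 27), (0, 28), (1, 19), (1, 20), (1, 27), (1, 28)]
Unfold 3 (reflect across h@2): 16 holes -> [(0, 19), (0, 20), (0, 27), (0, 28), (1, 19), (1, 20), (1, 27), (1, 28), (2, 19), (2, 20), (2, 27), (2, 28), (3, 19), (3, 20), (3, 27), (3, 28)]
Unfold 4 (reflect across v@16): 32 holes -> [(0, 3), (0, 4), (0, 11), (0, 12), (0, 19), (0, 20), (0, 27), (0, 28), (1, 3), (1, 4), (1, 11), (1, 12), (1, 19), (1, 20), (1, 27), (1, 28), (2, 3), (2, 4), (2, 11), (2, 12), (2, 19), (2, 20), (2, 27), (2, 28), (3, 3), (3, 4), (3, 11), (3, 12), (3, 19), (3, 20), (3, 27), (3, 28)]
Unfold 5 (reflect across h@4): 64 holes -> [(0, 3), (0, 4), (0, 11), (0, 12), (0, 19), (0, 20), (0, 27), (0, 28), (1, 3), (1, 4), (1, 11), (1, 12), (1, 19), (1, 20), (1, 27), (1, 28), (2, 3), (2, 4), (2, 11), (2, 12), (2, 19), (2, 20), (2, 27), (2, 28), (3, 3), (3, 4), (3, 11), (3, 12), (3, 19), (3, 20), (3, 27), (3, 28), (4, 3), (4, 4), (4, 11), (4, 12), (4, 19), (4, 20), (4, 27), (4, 28), (5, 3), (5, 4), (5, 11), (5, 12), (5, 19), (5, 20), (5, 27), (5, 28), (6, 3), (6, 4), (6, 11), (6, 12), (6, 19), (6, 20), (6, 27), (6, 28), (7, 3), (7, 4), (7, 11), (7, 12), (7, 19), (7, 20), (7, 27), (7, 28)]
Holes: [(0, 3), (0, 4), (0, 11), (0, 12), (0, 19), (0, 20), (0, 27), (0, 28), (1, 3), (1, 4), (1, 11), (1, 12), (1, 19), (1, 20), (1, 27), (1, 28), (2, 3), (2, 4), (2, 11), (2, 12), (2, 19), (2, 20), (2, 27), (2, 28), (3, 3), (3, 4), (3, 11), (3, 12), (3, 19), (3, 20), (3, 27), (3, 28), (4, 3), (4, 4), (4, 11), (4, 12), (4, 19), (4, 20), (4, 27), (4, 28), (5, 3), (5, 4), (5, 11), (5, 12), (5, 19), (5, 20), (5, 27), (5, 28), (6, 3), (6, 4), (6, 11), (6, 12), (6, 19), (6, 20), (6, 27), (6, 28), (7, 3), (7, 4), (7, 11), (7, 12), (7, 19), (7, 20), (7, 27), (7, 28)]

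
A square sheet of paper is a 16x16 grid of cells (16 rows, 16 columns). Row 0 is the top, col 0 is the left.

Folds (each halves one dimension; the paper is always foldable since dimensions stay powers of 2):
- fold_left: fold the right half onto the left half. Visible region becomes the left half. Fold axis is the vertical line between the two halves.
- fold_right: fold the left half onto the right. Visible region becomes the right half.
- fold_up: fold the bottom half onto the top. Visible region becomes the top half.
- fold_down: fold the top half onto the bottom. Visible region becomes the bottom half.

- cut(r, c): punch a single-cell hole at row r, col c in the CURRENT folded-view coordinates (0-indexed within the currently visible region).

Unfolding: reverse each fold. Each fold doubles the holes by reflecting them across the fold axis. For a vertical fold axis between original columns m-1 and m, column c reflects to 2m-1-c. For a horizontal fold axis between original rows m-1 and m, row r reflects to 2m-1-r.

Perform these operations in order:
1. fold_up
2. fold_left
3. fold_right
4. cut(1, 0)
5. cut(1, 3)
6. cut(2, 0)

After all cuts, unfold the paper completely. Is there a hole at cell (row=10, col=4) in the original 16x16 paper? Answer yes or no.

Op 1 fold_up: fold axis h@8; visible region now rows[0,8) x cols[0,16) = 8x16
Op 2 fold_left: fold axis v@8; visible region now rows[0,8) x cols[0,8) = 8x8
Op 3 fold_right: fold axis v@4; visible region now rows[0,8) x cols[4,8) = 8x4
Op 4 cut(1, 0): punch at orig (1,4); cuts so far [(1, 4)]; region rows[0,8) x cols[4,8) = 8x4
Op 5 cut(1, 3): punch at orig (1,7); cuts so far [(1, 4), (1, 7)]; region rows[0,8) x cols[4,8) = 8x4
Op 6 cut(2, 0): punch at orig (2,4); cuts so far [(1, 4), (1, 7), (2, 4)]; region rows[0,8) x cols[4,8) = 8x4
Unfold 1 (reflect across v@4): 6 holes -> [(1, 0), (1, 3), (1, 4), (1, 7), (2, 3), (2, 4)]
Unfold 2 (reflect across v@8): 12 holes -> [(1, 0), (1, 3), (1, 4), (1, 7), (1, 8), (1, 11), (1, 12), (1, 15), (2, 3), (2, 4), (2, 11), (2, 12)]
Unfold 3 (reflect across h@8): 24 holes -> [(1, 0), (1, 3), (1, 4), (1, 7), (1, 8), (1, 11), (1, 12), (1, 15), (2, 3), (2, 4), (2, 11), (2, 12), (13, 3), (13, 4), (13, 11), (13, 12), (14, 0), (14, 3), (14, 4), (14, 7), (14, 8), (14, 11), (14, 12), (14, 15)]
Holes: [(1, 0), (1, 3), (1, 4), (1, 7), (1, 8), (1, 11), (1, 12), (1, 15), (2, 3), (2, 4), (2, 11), (2, 12), (13, 3), (13, 4), (13, 11), (13, 12), (14, 0), (14, 3), (14, 4), (14, 7), (14, 8), (14, 11), (14, 12), (14, 15)]

Answer: no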